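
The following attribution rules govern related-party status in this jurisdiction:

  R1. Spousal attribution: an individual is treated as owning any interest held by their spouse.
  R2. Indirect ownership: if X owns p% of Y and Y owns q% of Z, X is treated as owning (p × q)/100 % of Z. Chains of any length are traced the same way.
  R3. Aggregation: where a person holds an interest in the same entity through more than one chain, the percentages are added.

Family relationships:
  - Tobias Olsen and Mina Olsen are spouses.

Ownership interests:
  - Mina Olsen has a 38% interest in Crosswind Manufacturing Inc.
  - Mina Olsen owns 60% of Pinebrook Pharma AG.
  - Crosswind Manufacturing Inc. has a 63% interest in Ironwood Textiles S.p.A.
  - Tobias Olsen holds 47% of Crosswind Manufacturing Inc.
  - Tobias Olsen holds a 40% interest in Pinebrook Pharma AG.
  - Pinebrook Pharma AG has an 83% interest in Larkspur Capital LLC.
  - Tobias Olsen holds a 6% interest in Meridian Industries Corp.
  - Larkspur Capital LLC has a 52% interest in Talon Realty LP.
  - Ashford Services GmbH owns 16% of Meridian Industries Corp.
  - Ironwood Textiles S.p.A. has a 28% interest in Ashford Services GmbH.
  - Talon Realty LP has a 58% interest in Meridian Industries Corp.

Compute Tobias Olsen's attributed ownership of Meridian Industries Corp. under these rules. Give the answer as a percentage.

33.43184%

By spousal attribution (R1), Tobias Olsen is treated as also owning Mina Olsen's interest in Crosswind Manufacturing Inc, giving 47% + 38% = 85%.
By spousal attribution (R1), Tobias Olsen is treated as also owning Mina Olsen's interest in Pinebrook Pharma AG, giving 40% + 60% = 100%.
Chain via Crosswind Manufacturing Inc. → Ironwood Textiles S.p.A. → Ashford Services GmbH (R2): 85% × 63% × 28% × 16% = 2.39904% of Meridian Industries Corp.
Chain via Pinebrook Pharma AG → Larkspur Capital LLC → Talon Realty LP (R2): 100% × 83% × 52% × 58% = 25.0328% of Meridian Industries Corp.
Direct interest in Meridian Industries Corp: 6%.
Aggregating (R3): 2.39904% + 25.0328% + 6% = 33.43184%.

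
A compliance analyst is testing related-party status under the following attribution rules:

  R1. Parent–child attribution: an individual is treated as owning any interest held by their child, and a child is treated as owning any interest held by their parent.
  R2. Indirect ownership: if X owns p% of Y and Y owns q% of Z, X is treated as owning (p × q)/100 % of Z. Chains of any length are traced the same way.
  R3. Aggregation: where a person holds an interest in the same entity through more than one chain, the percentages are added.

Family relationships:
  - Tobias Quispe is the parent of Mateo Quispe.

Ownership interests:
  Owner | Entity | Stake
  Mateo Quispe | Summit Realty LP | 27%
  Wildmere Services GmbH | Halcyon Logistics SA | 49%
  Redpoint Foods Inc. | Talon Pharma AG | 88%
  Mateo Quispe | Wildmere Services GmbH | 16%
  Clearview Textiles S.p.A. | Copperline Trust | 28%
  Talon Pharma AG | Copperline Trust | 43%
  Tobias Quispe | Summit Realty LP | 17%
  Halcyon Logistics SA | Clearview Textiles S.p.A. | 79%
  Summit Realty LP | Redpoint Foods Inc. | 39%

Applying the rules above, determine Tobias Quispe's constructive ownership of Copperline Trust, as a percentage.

By parent–child attribution (R1), Tobias Quispe is treated as also owning Mateo Quispe's interest in Summit Realty LP, giving 17% + 27% = 44%.
By parent–child attribution (R1), Tobias Quispe is treated as owning Mateo Quispe's 16% interest in Wildmere Services GmbH.
Chain via Summit Realty LP → Redpoint Foods Inc. → Talon Pharma AG (R2): 44% × 39% × 88% × 43% = 6.493344% of Copperline Trust.
Chain via Wildmere Services GmbH → Halcyon Logistics SA → Clearview Textiles S.p.A. (R2): 16% × 49% × 79% × 28% = 1.734208% of Copperline Trust.
Aggregating (R3): 6.493344% + 1.734208% = 8.227552%.

8.227552%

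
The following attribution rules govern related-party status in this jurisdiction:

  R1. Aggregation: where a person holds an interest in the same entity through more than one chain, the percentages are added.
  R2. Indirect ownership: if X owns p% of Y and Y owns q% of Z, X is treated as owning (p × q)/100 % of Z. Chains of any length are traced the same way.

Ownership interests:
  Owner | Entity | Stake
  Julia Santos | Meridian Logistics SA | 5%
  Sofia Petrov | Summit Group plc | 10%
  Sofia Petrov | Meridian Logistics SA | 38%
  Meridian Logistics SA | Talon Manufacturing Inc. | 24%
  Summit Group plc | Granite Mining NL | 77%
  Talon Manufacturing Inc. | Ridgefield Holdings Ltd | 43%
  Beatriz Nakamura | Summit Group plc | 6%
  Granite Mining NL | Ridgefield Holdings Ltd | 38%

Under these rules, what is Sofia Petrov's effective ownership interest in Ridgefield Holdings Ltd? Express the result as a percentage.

6.8476%

Chain via Meridian Logistics SA → Talon Manufacturing Inc. (R2): 38% × 24% × 43% = 3.9216% of Ridgefield Holdings Ltd.
Chain via Summit Group plc → Granite Mining NL (R2): 10% × 77% × 38% = 2.926% of Ridgefield Holdings Ltd.
Aggregating (R1): 3.9216% + 2.926% = 6.8476%.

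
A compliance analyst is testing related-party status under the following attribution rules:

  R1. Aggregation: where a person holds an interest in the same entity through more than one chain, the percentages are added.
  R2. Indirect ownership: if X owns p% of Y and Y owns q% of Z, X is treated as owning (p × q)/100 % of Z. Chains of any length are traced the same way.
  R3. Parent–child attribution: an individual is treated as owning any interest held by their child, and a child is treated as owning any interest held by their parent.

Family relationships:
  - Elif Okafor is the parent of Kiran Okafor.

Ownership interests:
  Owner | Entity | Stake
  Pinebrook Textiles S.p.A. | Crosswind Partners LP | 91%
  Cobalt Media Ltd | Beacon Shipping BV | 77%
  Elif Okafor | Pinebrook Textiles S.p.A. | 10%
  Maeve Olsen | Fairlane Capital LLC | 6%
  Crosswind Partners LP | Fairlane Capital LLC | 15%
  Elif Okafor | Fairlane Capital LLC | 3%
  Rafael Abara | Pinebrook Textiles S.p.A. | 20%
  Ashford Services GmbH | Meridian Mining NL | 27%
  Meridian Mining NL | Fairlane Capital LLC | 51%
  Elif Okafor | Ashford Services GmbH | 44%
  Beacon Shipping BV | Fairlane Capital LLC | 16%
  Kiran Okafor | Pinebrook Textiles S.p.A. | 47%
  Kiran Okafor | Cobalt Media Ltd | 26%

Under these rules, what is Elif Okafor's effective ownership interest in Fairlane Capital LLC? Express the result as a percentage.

By parent–child attribution (R3), Elif Okafor is treated as also owning Kiran Okafor's interest in Pinebrook Textiles S.p.A, giving 10% + 47% = 57%.
By parent–child attribution (R3), Elif Okafor is treated as owning Kiran Okafor's 26% interest in Cobalt Media Ltd.
Chain via Ashford Services GmbH → Meridian Mining NL (R2): 44% × 27% × 51% = 6.0588% of Fairlane Capital LLC.
Chain via Pinebrook Textiles S.p.A. → Crosswind Partners LP (R2): 57% × 91% × 15% = 7.7805% of Fairlane Capital LLC.
Direct interest in Fairlane Capital LLC: 3%.
Chain via Cobalt Media Ltd → Beacon Shipping BV (R2): 26% × 77% × 16% = 3.2032% of Fairlane Capital LLC.
Aggregating (R1): 6.0588% + 7.7805% + 3% + 3.2032% = 20.0425%.

20.0425%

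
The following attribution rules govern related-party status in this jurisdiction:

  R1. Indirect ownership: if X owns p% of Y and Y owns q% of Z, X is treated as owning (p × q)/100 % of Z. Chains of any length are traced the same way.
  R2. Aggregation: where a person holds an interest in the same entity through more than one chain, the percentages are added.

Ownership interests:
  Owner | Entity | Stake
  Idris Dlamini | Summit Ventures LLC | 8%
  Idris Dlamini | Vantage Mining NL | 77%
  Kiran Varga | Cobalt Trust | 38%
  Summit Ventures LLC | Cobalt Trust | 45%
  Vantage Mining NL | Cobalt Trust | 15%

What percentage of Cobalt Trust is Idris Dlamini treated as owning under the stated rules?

Chain via Summit Ventures LLC (R1): 8% × 45% = 3.6% of Cobalt Trust.
Chain via Vantage Mining NL (R1): 77% × 15% = 11.55% of Cobalt Trust.
Aggregating (R2): 3.6% + 11.55% = 15.15%.

15.15%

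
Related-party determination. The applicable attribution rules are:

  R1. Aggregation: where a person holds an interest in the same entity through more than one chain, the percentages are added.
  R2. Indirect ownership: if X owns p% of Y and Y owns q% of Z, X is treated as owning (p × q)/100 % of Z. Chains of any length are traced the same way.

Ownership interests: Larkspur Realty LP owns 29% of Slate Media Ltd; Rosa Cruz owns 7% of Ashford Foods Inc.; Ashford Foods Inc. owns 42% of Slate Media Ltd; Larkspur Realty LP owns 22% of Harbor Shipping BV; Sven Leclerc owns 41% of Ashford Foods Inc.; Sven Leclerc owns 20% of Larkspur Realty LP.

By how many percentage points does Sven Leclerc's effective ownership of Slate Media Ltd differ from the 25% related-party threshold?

1.98

Chain via Larkspur Realty LP (R2): 20% × 29% = 5.8% of Slate Media Ltd.
Chain via Ashford Foods Inc. (R2): 41% × 42% = 17.22% of Slate Media Ltd.
Aggregating (R1): 5.8% + 17.22% = 23.02%.
23.02% falls short of the 25% threshold by 1.98 percentage points.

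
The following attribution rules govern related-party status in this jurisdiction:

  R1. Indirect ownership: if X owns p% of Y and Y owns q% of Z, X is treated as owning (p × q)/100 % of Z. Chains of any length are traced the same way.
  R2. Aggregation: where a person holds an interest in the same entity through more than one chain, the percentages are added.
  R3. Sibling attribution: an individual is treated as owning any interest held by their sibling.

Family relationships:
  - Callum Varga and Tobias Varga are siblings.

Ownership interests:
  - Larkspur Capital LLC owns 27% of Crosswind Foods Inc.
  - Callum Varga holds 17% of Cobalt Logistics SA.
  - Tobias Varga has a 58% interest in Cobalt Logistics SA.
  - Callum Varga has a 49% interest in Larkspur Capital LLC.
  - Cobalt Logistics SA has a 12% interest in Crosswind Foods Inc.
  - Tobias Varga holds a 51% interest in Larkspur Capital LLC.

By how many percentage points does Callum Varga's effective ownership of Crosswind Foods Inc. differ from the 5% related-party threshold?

31

By sibling attribution (R3), Callum Varga is treated as also owning Tobias Varga's interest in Cobalt Logistics SA, giving 17% + 58% = 75%.
By sibling attribution (R3), Callum Varga is treated as also owning Tobias Varga's interest in Larkspur Capital LLC, giving 49% + 51% = 100%.
Chain via Cobalt Logistics SA (R1): 75% × 12% = 9% of Crosswind Foods Inc.
Chain via Larkspur Capital LLC (R1): 100% × 27% = 27% of Crosswind Foods Inc.
Aggregating (R2): 9% + 27% = 36%.
36% exceeds the 5% threshold by 31 percentage points.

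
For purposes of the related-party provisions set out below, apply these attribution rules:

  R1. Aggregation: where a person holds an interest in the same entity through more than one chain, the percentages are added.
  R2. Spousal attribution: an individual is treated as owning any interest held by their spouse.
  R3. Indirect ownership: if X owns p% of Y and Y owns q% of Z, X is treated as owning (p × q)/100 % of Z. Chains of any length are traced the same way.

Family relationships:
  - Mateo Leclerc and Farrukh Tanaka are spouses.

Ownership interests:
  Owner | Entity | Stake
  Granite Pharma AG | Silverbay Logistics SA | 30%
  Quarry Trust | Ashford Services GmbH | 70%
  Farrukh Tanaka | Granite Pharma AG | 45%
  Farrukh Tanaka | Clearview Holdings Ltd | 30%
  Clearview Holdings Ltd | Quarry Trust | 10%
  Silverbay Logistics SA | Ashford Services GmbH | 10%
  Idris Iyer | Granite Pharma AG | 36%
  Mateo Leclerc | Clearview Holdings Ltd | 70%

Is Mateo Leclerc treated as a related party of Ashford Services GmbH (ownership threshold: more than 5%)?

Yes

By spousal attribution (R2), Mateo Leclerc is treated as also owning Farrukh Tanaka's interest in Clearview Holdings Ltd, giving 70% + 30% = 100%.
By spousal attribution (R2), Mateo Leclerc is treated as owning Farrukh Tanaka's 45% interest in Granite Pharma AG.
Chain via Clearview Holdings Ltd → Quarry Trust (R3): 100% × 10% × 70% = 7% of Ashford Services GmbH.
Chain via Granite Pharma AG → Silverbay Logistics SA (R3): 45% × 30% × 10% = 1.35% of Ashford Services GmbH.
Aggregating (R1): 7% + 1.35% = 8.35%.
8.35% exceeds the 5% threshold, so Mateo is a related party to Ashford Services GmbH.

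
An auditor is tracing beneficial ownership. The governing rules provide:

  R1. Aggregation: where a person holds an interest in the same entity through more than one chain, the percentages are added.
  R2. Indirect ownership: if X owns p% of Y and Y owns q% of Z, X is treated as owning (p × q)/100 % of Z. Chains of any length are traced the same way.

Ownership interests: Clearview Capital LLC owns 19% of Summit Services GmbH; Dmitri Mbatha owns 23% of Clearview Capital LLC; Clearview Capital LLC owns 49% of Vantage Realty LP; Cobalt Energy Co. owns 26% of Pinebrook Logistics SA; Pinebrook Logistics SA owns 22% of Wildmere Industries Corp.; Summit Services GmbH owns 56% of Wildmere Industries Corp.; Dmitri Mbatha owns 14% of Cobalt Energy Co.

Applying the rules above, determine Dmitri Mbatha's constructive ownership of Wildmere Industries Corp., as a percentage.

3.248%

Chain via Cobalt Energy Co. → Pinebrook Logistics SA (R2): 14% × 26% × 22% = 0.8008% of Wildmere Industries Corp.
Chain via Clearview Capital LLC → Summit Services GmbH (R2): 23% × 19% × 56% = 2.4472% of Wildmere Industries Corp.
Aggregating (R1): 0.8008% + 2.4472% = 3.248%.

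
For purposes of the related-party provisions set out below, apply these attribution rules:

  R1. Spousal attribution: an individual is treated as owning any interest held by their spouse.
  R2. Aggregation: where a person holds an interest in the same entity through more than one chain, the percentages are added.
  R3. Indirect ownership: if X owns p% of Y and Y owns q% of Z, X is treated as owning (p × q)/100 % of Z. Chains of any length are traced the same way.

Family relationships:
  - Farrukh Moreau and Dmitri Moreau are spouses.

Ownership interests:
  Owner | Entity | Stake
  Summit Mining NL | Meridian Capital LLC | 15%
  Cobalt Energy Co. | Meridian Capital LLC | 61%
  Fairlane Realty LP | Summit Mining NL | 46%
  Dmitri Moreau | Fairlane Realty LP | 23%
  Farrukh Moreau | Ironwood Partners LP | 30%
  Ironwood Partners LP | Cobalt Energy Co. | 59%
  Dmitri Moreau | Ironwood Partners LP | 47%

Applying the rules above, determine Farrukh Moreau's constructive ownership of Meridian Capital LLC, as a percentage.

29.2993%

By spousal attribution (R1), Farrukh Moreau is treated as also owning Dmitri Moreau's interest in Ironwood Partners LP, giving 30% + 47% = 77%.
By spousal attribution (R1), Farrukh Moreau is treated as owning Dmitri Moreau's 23% interest in Fairlane Realty LP.
Chain via Ironwood Partners LP → Cobalt Energy Co. (R3): 77% × 59% × 61% = 27.7123% of Meridian Capital LLC.
Chain via Fairlane Realty LP → Summit Mining NL (R3): 23% × 46% × 15% = 1.587% of Meridian Capital LLC.
Aggregating (R2): 27.7123% + 1.587% = 29.2993%.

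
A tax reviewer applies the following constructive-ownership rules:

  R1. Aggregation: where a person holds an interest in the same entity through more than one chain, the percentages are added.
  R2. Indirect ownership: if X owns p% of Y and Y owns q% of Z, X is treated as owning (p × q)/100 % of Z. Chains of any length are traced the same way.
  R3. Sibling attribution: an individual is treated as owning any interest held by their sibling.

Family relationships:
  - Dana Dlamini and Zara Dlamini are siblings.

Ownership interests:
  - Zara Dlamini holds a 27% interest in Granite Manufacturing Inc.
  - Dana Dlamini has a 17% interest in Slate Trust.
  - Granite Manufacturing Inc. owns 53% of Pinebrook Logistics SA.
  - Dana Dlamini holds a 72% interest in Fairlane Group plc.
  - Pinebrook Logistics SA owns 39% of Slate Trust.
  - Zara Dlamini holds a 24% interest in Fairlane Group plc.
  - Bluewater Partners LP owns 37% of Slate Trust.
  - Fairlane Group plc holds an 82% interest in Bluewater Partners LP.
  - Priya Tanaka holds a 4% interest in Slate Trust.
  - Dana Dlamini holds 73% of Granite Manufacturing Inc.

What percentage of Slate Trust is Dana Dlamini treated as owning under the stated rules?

66.7964%

By sibling attribution (R3), Dana Dlamini is treated as also owning Zara Dlamini's interest in Fairlane Group plc, giving 72% + 24% = 96%.
By sibling attribution (R3), Dana Dlamini is treated as also owning Zara Dlamini's interest in Granite Manufacturing Inc, giving 73% + 27% = 100%.
Chain via Fairlane Group plc → Bluewater Partners LP (R2): 96% × 82% × 37% = 29.1264% of Slate Trust.
Chain via Granite Manufacturing Inc. → Pinebrook Logistics SA (R2): 100% × 53% × 39% = 20.67% of Slate Trust.
Direct interest in Slate Trust: 17%.
Aggregating (R1): 29.1264% + 20.67% + 17% = 66.7964%.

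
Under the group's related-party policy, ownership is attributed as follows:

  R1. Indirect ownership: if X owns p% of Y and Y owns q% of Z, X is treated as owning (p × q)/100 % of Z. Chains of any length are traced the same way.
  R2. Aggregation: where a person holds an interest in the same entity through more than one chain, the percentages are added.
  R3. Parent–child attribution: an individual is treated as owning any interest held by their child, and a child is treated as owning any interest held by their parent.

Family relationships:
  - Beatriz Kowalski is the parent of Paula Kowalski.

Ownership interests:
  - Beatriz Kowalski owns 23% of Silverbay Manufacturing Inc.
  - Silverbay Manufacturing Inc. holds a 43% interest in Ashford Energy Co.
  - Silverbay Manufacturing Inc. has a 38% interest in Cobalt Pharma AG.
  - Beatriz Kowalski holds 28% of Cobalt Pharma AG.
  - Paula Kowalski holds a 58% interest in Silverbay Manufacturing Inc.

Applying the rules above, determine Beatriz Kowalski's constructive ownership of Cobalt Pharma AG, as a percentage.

By parent–child attribution (R3), Beatriz Kowalski is treated as also owning Paula Kowalski's interest in Silverbay Manufacturing Inc, giving 23% + 58% = 81%.
Chain via Silverbay Manufacturing Inc. (R1): 81% × 38% = 30.78% of Cobalt Pharma AG.
Direct interest in Cobalt Pharma AG: 28%.
Aggregating (R2): 30.78% + 28% = 58.78%.

58.78%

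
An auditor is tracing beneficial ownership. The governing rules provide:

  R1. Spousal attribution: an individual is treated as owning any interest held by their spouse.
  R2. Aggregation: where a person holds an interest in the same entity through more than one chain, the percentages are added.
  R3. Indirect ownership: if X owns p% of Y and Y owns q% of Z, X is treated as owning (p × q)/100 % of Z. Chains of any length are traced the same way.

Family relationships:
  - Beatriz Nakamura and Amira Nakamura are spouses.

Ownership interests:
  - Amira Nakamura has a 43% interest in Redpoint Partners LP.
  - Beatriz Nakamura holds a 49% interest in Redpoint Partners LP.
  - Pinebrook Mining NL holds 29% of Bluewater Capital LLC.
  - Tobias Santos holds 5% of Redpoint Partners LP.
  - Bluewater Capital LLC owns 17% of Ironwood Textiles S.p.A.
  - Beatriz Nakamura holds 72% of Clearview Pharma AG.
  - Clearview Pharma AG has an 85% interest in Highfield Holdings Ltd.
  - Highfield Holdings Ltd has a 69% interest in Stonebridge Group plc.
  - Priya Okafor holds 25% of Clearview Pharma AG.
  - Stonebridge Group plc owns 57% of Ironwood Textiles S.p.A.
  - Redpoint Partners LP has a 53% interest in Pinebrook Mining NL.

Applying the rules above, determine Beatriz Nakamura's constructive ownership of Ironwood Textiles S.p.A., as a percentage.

By spousal attribution (R1), Beatriz Nakamura is treated as also owning Amira Nakamura's interest in Redpoint Partners LP, giving 49% + 43% = 92%.
Chain via Redpoint Partners LP → Pinebrook Mining NL → Bluewater Capital LLC (R3): 92% × 53% × 29% × 17% = 2.403868% of Ironwood Textiles S.p.A.
Chain via Clearview Pharma AG → Highfield Holdings Ltd → Stonebridge Group plc (R3): 72% × 85% × 69% × 57% = 24.06996% of Ironwood Textiles S.p.A.
Aggregating (R2): 2.403868% + 24.06996% = 26.473828%.

26.473828%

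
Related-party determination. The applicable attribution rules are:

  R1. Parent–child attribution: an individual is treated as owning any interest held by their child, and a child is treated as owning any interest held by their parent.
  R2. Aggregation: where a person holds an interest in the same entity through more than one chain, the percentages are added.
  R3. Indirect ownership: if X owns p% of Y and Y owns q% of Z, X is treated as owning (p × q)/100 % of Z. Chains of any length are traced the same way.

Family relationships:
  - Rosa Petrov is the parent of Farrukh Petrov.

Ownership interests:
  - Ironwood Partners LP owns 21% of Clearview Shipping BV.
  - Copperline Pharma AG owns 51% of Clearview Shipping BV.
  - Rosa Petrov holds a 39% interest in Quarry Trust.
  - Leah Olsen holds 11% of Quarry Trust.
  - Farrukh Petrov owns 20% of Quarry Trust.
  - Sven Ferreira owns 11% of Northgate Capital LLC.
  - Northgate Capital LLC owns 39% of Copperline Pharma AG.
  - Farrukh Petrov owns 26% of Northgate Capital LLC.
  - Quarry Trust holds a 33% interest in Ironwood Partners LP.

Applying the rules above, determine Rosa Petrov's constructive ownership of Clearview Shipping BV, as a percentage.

By parent–child attribution (R1), Rosa Petrov is treated as also owning Farrukh Petrov's interest in Quarry Trust, giving 39% + 20% = 59%.
By parent–child attribution (R1), Rosa Petrov is treated as owning Farrukh Petrov's 26% interest in Northgate Capital LLC.
Chain via Quarry Trust → Ironwood Partners LP (R3): 59% × 33% × 21% = 4.0887% of Clearview Shipping BV.
Chain via Northgate Capital LLC → Copperline Pharma AG (R3): 26% × 39% × 51% = 5.1714% of Clearview Shipping BV.
Aggregating (R2): 4.0887% + 5.1714% = 9.2601%.

9.2601%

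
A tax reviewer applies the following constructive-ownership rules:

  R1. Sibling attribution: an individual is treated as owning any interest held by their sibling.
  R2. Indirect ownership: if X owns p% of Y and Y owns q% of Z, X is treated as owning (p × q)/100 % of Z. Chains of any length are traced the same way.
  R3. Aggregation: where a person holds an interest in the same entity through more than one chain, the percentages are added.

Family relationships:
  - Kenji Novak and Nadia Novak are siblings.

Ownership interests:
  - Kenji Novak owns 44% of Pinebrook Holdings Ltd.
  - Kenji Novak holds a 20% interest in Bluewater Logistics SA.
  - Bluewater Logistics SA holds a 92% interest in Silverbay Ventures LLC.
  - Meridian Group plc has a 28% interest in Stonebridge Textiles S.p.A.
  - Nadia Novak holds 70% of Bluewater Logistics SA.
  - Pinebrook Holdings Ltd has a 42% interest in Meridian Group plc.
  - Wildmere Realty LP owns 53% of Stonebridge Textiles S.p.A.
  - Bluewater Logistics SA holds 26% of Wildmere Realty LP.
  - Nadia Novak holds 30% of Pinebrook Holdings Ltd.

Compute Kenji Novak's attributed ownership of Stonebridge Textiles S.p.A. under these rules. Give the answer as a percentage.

21.1044%

By sibling attribution (R1), Kenji Novak is treated as also owning Nadia Novak's interest in Pinebrook Holdings Ltd, giving 44% + 30% = 74%.
By sibling attribution (R1), Kenji Novak is treated as also owning Nadia Novak's interest in Bluewater Logistics SA, giving 20% + 70% = 90%.
Chain via Pinebrook Holdings Ltd → Meridian Group plc (R2): 74% × 42% × 28% = 8.7024% of Stonebridge Textiles S.p.A.
Chain via Bluewater Logistics SA → Wildmere Realty LP (R2): 90% × 26% × 53% = 12.402% of Stonebridge Textiles S.p.A.
Aggregating (R3): 8.7024% + 12.402% = 21.1044%.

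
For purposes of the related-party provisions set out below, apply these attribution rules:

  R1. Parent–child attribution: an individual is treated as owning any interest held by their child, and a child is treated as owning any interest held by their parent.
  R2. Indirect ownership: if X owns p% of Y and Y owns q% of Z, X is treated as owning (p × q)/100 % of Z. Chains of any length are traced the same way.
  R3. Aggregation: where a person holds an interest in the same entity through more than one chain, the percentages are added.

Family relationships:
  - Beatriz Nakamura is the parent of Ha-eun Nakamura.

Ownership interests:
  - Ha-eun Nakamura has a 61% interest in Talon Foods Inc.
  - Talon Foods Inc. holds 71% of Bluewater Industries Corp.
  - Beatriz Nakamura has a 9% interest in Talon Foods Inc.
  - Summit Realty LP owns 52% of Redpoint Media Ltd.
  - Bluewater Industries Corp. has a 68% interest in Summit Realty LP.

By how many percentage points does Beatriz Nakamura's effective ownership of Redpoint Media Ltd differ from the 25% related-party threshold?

By parent–child attribution (R1), Beatriz Nakamura is treated as also owning Ha-eun Nakamura's interest in Talon Foods Inc, giving 9% + 61% = 70%.
Chain via Talon Foods Inc. → Bluewater Industries Corp. → Summit Realty LP (R2): 70% × 71% × 68% × 52% = 17.57392% of Redpoint Media Ltd.
17.57392% falls short of the 25% threshold by 7.42608 percentage points.

7.42608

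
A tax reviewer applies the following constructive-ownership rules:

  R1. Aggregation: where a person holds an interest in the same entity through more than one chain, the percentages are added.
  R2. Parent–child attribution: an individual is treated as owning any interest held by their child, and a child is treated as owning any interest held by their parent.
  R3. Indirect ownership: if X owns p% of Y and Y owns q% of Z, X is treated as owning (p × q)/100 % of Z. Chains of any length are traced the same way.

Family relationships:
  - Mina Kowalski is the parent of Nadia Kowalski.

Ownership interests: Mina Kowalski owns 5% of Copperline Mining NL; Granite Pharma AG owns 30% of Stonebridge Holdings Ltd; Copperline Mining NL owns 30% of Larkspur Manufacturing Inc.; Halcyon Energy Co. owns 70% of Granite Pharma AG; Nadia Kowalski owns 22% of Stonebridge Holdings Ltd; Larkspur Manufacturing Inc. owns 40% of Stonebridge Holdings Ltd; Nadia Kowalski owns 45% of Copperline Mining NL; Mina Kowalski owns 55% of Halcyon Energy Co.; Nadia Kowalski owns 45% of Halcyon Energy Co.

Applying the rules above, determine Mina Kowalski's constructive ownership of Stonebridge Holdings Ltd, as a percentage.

By parent–child attribution (R2), Mina Kowalski is treated as also owning Nadia Kowalski's interest in Halcyon Energy Co, giving 55% + 45% = 100%.
By parent–child attribution (R2), Mina Kowalski is treated as also owning Nadia Kowalski's interest in Copperline Mining NL, giving 5% + 45% = 50%.
By parent–child attribution (R2), Mina Kowalski is treated as owning Nadia Kowalski's 22% interest in Stonebridge Holdings Ltd.
Chain via Halcyon Energy Co. → Granite Pharma AG (R3): 100% × 70% × 30% = 21% of Stonebridge Holdings Ltd.
Chain via Copperline Mining NL → Larkspur Manufacturing Inc. (R3): 50% × 30% × 40% = 6% of Stonebridge Holdings Ltd.
Direct interest in Stonebridge Holdings Ltd: 22%.
Aggregating (R1): 21% + 6% + 22% = 49%.

49%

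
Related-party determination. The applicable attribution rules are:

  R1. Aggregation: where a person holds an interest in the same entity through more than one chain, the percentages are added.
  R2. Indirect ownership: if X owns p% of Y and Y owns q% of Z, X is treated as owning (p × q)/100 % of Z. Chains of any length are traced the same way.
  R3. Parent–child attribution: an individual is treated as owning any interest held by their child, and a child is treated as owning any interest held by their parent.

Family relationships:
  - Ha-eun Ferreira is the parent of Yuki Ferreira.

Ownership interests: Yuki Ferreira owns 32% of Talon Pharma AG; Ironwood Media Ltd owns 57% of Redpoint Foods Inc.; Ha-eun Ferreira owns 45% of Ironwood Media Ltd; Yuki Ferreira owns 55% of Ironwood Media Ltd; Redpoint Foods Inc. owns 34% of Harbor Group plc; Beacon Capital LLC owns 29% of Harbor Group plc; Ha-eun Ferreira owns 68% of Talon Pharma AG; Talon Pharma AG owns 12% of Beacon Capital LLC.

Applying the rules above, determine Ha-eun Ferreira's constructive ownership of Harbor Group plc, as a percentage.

By parent–child attribution (R3), Ha-eun Ferreira is treated as also owning Yuki Ferreira's interest in Talon Pharma AG, giving 68% + 32% = 100%.
By parent–child attribution (R3), Ha-eun Ferreira is treated as also owning Yuki Ferreira's interest in Ironwood Media Ltd, giving 45% + 55% = 100%.
Chain via Talon Pharma AG → Beacon Capital LLC (R2): 100% × 12% × 29% = 3.48% of Harbor Group plc.
Chain via Ironwood Media Ltd → Redpoint Foods Inc. (R2): 100% × 57% × 34% = 19.38% of Harbor Group plc.
Aggregating (R1): 3.48% + 19.38% = 22.86%.

22.86%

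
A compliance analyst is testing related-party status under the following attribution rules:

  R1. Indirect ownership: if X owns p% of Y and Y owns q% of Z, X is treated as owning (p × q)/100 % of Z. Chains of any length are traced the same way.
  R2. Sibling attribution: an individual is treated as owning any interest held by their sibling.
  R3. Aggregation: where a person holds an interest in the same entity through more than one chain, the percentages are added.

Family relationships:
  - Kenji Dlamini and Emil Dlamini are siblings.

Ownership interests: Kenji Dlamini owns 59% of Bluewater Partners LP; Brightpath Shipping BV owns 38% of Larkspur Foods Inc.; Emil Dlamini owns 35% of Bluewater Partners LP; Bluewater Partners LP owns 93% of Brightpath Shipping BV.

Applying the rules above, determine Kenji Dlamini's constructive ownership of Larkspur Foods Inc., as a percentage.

33.2196%

By sibling attribution (R2), Kenji Dlamini is treated as also owning Emil Dlamini's interest in Bluewater Partners LP, giving 59% + 35% = 94%.
Chain via Bluewater Partners LP → Brightpath Shipping BV (R1): 94% × 93% × 38% = 33.2196% of Larkspur Foods Inc.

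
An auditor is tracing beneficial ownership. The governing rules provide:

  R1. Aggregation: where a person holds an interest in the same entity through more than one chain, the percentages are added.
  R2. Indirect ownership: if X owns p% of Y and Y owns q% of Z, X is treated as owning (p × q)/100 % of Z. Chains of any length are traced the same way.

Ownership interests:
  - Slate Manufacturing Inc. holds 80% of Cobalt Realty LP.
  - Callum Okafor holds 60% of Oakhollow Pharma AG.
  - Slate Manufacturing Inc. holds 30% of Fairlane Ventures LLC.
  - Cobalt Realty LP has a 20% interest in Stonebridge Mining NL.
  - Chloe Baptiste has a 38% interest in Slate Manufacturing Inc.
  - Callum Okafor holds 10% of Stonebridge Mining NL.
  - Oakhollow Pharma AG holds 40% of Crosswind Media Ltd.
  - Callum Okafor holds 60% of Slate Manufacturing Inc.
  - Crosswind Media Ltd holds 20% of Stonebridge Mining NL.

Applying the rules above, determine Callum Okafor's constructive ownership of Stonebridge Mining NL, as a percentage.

Chain via Oakhollow Pharma AG → Crosswind Media Ltd (R2): 60% × 40% × 20% = 4.8% of Stonebridge Mining NL.
Chain via Slate Manufacturing Inc. → Cobalt Realty LP (R2): 60% × 80% × 20% = 9.6% of Stonebridge Mining NL.
Direct interest in Stonebridge Mining NL: 10%.
Aggregating (R1): 4.8% + 9.6% + 10% = 24.4%.

24.4%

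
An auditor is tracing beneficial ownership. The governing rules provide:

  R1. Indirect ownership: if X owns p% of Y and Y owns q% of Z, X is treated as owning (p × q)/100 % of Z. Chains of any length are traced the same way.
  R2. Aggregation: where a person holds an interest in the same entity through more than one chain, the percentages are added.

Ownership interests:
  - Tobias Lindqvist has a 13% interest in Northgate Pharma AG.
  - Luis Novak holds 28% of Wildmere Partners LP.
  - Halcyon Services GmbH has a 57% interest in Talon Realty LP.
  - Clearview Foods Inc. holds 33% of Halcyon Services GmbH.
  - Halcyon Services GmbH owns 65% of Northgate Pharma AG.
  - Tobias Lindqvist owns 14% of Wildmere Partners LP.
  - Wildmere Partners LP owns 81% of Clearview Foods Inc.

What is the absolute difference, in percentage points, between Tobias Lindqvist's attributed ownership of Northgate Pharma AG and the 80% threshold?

64.56757

Chain via Wildmere Partners LP → Clearview Foods Inc. → Halcyon Services GmbH (R1): 14% × 81% × 33% × 65% = 2.43243% of Northgate Pharma AG.
Direct interest in Northgate Pharma AG: 13%.
Aggregating (R2): 2.43243% + 13% = 15.43243%.
15.43243% falls short of the 80% threshold by 64.56757 percentage points.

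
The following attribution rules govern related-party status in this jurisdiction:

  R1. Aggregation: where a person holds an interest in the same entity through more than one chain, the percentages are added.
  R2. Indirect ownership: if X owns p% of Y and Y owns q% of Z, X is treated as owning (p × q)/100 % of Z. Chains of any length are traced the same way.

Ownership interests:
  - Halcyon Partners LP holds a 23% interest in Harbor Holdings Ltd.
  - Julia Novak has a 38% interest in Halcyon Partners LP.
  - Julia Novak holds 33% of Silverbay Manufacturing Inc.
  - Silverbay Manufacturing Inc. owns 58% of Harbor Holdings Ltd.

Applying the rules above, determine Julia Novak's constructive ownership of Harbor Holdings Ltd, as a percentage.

27.88%

Chain via Halcyon Partners LP (R2): 38% × 23% = 8.74% of Harbor Holdings Ltd.
Chain via Silverbay Manufacturing Inc. (R2): 33% × 58% = 19.14% of Harbor Holdings Ltd.
Aggregating (R1): 8.74% + 19.14% = 27.88%.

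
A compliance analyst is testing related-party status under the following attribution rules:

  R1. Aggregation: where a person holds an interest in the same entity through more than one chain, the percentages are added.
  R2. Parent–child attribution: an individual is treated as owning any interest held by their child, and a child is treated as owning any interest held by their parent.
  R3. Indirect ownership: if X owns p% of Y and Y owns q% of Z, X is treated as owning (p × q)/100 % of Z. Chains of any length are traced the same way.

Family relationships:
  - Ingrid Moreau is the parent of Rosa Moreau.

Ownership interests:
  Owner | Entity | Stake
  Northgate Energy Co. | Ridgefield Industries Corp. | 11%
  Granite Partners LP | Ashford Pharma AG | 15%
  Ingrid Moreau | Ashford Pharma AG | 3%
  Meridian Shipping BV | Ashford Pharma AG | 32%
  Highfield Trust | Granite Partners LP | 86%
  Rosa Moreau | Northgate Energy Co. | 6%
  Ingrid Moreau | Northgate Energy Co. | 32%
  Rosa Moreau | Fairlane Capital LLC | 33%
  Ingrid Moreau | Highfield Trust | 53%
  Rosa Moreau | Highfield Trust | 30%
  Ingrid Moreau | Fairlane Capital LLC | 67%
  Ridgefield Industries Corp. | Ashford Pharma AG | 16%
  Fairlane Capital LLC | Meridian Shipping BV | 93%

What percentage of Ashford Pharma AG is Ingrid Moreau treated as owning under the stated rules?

By parent–child attribution (R2), Ingrid Moreau is treated as also owning Rosa Moreau's interest in Northgate Energy Co, giving 32% + 6% = 38%.
By parent–child attribution (R2), Ingrid Moreau is treated as also owning Rosa Moreau's interest in Highfield Trust, giving 53% + 30% = 83%.
By parent–child attribution (R2), Ingrid Moreau is treated as also owning Rosa Moreau's interest in Fairlane Capital LLC, giving 67% + 33% = 100%.
Chain via Northgate Energy Co. → Ridgefield Industries Corp. (R3): 38% × 11% × 16% = 0.6688% of Ashford Pharma AG.
Chain via Highfield Trust → Granite Partners LP (R3): 83% × 86% × 15% = 10.707% of Ashford Pharma AG.
Chain via Fairlane Capital LLC → Meridian Shipping BV (R3): 100% × 93% × 32% = 29.76% of Ashford Pharma AG.
Direct interest in Ashford Pharma AG: 3%.
Aggregating (R1): 0.6688% + 10.707% + 29.76% + 3% = 44.1358%.

44.1358%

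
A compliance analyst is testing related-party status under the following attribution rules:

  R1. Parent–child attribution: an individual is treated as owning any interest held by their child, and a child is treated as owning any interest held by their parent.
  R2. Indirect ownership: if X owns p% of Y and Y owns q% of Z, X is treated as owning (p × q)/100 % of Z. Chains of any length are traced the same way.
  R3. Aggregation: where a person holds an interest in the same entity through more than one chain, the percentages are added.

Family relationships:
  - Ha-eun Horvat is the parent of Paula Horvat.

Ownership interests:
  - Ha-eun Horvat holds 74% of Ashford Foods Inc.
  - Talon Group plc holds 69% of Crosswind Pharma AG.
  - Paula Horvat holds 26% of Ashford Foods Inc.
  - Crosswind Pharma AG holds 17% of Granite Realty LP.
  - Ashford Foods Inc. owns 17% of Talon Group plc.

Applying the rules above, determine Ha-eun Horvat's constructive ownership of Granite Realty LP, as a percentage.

1.9941%

By parent–child attribution (R1), Ha-eun Horvat is treated as also owning Paula Horvat's interest in Ashford Foods Inc, giving 74% + 26% = 100%.
Chain via Ashford Foods Inc. → Talon Group plc → Crosswind Pharma AG (R2): 100% × 17% × 69% × 17% = 1.9941% of Granite Realty LP.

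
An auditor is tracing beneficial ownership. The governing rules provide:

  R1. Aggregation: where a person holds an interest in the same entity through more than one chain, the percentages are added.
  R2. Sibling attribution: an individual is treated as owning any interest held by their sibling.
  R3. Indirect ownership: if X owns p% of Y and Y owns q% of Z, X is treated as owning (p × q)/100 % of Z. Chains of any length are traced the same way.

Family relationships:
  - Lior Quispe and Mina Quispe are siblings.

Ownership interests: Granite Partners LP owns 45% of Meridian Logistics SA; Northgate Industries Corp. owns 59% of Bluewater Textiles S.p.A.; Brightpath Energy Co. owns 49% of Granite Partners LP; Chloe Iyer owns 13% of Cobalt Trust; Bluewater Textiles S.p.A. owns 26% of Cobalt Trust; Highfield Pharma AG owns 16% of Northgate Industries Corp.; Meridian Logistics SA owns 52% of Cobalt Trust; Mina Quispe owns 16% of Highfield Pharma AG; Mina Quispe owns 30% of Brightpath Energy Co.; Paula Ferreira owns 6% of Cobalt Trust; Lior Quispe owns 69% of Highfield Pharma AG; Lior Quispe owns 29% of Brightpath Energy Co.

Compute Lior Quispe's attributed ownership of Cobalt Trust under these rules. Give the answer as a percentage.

By sibling attribution (R2), Lior Quispe is treated as also owning Mina Quispe's interest in Brightpath Energy Co, giving 29% + 30% = 59%.
By sibling attribution (R2), Lior Quispe is treated as also owning Mina Quispe's interest in Highfield Pharma AG, giving 69% + 16% = 85%.
Chain via Brightpath Energy Co. → Granite Partners LP → Meridian Logistics SA (R3): 59% × 49% × 45% × 52% = 6.76494% of Cobalt Trust.
Chain via Highfield Pharma AG → Northgate Industries Corp. → Bluewater Textiles S.p.A. (R3): 85% × 16% × 59% × 26% = 2.08624% of Cobalt Trust.
Aggregating (R1): 6.76494% + 2.08624% = 8.85118%.

8.85118%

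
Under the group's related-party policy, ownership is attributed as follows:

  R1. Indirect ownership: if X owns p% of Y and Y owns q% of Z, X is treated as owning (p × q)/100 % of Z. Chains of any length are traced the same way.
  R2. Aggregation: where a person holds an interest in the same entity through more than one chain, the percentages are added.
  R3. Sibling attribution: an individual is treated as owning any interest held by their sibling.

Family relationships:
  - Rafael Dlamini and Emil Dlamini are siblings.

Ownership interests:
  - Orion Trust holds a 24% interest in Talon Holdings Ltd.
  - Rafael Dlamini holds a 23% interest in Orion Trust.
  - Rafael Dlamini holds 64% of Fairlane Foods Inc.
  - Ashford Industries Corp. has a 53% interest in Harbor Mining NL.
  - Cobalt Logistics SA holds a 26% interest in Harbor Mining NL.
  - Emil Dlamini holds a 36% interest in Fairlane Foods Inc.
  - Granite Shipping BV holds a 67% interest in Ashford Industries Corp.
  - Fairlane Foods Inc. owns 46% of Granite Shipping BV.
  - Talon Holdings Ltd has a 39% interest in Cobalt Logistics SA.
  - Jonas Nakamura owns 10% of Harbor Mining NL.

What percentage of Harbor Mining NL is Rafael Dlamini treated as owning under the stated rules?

By sibling attribution (R3), Rafael Dlamini is treated as also owning Emil Dlamini's interest in Fairlane Foods Inc, giving 64% + 36% = 100%.
Chain via Orion Trust → Talon Holdings Ltd → Cobalt Logistics SA (R1): 23% × 24% × 39% × 26% = 0.559728% of Harbor Mining NL.
Chain via Fairlane Foods Inc. → Granite Shipping BV → Ashford Industries Corp. (R1): 100% × 46% × 67% × 53% = 16.3346% of Harbor Mining NL.
Aggregating (R2): 0.559728% + 16.3346% = 16.894328%.

16.894328%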